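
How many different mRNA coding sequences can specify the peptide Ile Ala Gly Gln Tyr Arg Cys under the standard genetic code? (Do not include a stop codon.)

2304

Ile: 3 codons.
Ala: 4 codons.
Gly: 4 codons.
Gln: 2 codons.
Tyr: 2 codons.
Arg: 6 codons.
Cys: 2 codons.
3 × 4 × 4 × 2 × 2 × 6 × 2 = 2304.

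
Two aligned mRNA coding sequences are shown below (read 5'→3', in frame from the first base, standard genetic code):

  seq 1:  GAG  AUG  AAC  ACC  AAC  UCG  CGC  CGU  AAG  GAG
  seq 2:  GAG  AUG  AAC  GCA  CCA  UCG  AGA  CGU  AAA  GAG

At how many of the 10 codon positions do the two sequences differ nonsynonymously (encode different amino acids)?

Codon 1: GAG Glu / GAG Glu — identical.
Codon 2: AUG Met / AUG Met — identical.
Codon 3: AAC Asn / AAC Asn — identical.
Codon 4: ACC Thr / GCA Ala — nonsynonymous.
Codon 5: AAC Asn / CCA Pro — nonsynonymous.
Codon 6: UCG Ser / UCG Ser — identical.
Codon 7: CGC Arg / AGA Arg — synonymous.
Codon 8: CGU Arg / CGU Arg — identical.
Codon 9: AAG Lys / AAA Lys — synonymous.
Codon 10: GAG Glu / GAG Glu — identical.
Nonsynonymous differences: 2.

2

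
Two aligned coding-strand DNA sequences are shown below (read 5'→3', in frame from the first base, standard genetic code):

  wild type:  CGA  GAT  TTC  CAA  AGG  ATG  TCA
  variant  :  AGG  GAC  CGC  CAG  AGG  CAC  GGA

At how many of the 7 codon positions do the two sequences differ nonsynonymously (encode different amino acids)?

Codon 1: CGA Arg / AGG Arg — synonymous.
Codon 2: GAT Asp / GAC Asp — synonymous.
Codon 3: TTC Phe / CGC Arg — nonsynonymous.
Codon 4: CAA Gln / CAG Gln — synonymous.
Codon 5: AGG Arg / AGG Arg — identical.
Codon 6: ATG Met / CAC His — nonsynonymous.
Codon 7: TCA Ser / GGA Gly — nonsynonymous.
Nonsynonymous differences: 3.

3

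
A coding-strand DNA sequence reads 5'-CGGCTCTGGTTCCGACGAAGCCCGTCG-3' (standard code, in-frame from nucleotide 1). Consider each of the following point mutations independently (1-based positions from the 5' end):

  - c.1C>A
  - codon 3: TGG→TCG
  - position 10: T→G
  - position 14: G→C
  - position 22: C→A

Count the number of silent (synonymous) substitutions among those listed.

Codon 1: CGG (Arg) → AGG (Arg) — synonymous.
Codon 3: TGG (Trp) → TCG (Ser) — missense.
Codon 4: TTC (Phe) → GTC (Val) — missense.
Codon 5: CGA (Arg) → CCA (Pro) — missense.
Codon 8: CCG (Pro) → ACG (Thr) — missense.
Synonymous: 1 of 5.

1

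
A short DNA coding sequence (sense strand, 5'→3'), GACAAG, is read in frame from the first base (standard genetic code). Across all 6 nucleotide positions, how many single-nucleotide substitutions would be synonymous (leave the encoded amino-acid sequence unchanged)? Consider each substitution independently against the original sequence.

Codon 1 (GAC, Asp): 1 synonymous substitution.
Codon 2 (AAG, Lys): 1 synonymous substitution.
Total: 1 + 1 = 2.

2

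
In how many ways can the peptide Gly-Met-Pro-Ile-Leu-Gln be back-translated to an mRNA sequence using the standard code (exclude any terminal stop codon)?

576

Gly: 4 codons.
Met: 1 codon.
Pro: 4 codons.
Ile: 3 codons.
Leu: 6 codons.
Gln: 2 codons.
4 × 1 × 4 × 3 × 6 × 2 = 576.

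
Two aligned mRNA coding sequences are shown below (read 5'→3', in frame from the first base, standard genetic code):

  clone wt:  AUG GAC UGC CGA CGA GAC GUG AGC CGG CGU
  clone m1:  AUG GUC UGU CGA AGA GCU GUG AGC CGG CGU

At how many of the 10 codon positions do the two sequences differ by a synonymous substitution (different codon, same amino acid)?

Codon 1: AUG Met / AUG Met — identical.
Codon 2: GAC Asp / GUC Val — nonsynonymous.
Codon 3: UGC Cys / UGU Cys — synonymous.
Codon 4: CGA Arg / CGA Arg — identical.
Codon 5: CGA Arg / AGA Arg — synonymous.
Codon 6: GAC Asp / GCU Ala — nonsynonymous.
Codon 7: GUG Val / GUG Val — identical.
Codon 8: AGC Ser / AGC Ser — identical.
Codon 9: CGG Arg / CGG Arg — identical.
Codon 10: CGU Arg / CGU Arg — identical.
Synonymous differences: 2.

2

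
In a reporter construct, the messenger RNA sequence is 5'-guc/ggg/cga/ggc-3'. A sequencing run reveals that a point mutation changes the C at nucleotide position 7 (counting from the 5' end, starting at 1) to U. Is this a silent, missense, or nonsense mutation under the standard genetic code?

Position 7 falls in codon 3: CGA → Arg.
After the substitution the codon is UGA → Stop.
The new codon is a stop codon, so this is a nonsense mutation.

nonsense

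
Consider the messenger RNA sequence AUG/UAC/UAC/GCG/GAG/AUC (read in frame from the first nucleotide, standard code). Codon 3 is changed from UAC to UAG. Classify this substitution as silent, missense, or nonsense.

nonsense

Position 9 falls in codon 3: UAC → Tyr.
After the substitution the codon is UAG → Stop.
The new codon is a stop codon, so this is a nonsense mutation.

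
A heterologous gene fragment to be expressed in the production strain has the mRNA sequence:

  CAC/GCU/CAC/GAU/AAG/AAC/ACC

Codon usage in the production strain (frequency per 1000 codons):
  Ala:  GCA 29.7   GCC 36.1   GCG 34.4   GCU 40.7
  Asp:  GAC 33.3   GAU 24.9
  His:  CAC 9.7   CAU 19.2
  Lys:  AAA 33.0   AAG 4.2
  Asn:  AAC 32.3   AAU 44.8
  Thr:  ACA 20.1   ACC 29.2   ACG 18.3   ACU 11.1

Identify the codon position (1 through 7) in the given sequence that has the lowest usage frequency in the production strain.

5

Codon 1 CAC (His): 9.7 per 1000.
Codon 2 GCU (Ala): 40.7 per 1000.
Codon 3 CAC (His): 9.7 per 1000.
Codon 4 GAU (Asp): 24.9 per 1000.
Codon 5 AAG (Lys): 4.2 per 1000.
Codon 6 AAC (Asn): 32.3 per 1000.
Codon 7 ACC (Thr): 29.2 per 1000.
Lowest frequency is 4.2 at codon 5.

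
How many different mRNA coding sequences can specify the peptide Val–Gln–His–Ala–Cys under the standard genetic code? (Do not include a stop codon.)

Val: 4 codons.
Gln: 2 codons.
His: 2 codons.
Ala: 4 codons.
Cys: 2 codons.
4 × 2 × 2 × 4 × 2 = 128.

128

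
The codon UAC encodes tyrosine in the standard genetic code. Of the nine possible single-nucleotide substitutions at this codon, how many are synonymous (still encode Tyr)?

1

Position 1: none → 0 synonymous.
Position 2: none → 0 synonymous.
Position 3: UAU → 1 synonymous.
Total: 0 + 0 + 1 = 1.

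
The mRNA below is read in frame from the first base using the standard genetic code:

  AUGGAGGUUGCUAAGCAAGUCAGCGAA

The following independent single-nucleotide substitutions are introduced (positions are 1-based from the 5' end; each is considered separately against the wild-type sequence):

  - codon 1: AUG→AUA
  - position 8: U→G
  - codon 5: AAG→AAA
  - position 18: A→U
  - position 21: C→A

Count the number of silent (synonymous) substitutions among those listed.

Codon 1: AUG (Met) → AUA (Ile) — missense.
Codon 3: GUU (Val) → GGU (Gly) — missense.
Codon 5: AAG (Lys) → AAA (Lys) — synonymous.
Codon 6: CAA (Gln) → CAU (His) — missense.
Codon 7: GUC (Val) → GUA (Val) — synonymous.
Synonymous: 2 of 5.

2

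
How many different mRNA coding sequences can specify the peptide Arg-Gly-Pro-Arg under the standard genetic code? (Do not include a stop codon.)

576

Arg: 6 codons.
Gly: 4 codons.
Pro: 4 codons.
Arg: 6 codons.
6 × 4 × 4 × 6 = 576.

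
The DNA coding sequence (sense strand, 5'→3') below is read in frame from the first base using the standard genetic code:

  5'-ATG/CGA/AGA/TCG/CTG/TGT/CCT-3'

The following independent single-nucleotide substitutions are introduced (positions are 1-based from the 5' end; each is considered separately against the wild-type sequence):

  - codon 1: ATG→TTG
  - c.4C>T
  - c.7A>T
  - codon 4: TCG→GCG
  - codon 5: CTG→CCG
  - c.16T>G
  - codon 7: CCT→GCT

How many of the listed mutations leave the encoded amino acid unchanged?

Codon 1: ATG (Met) → TTG (Leu) — missense.
Codon 2: CGA (Arg) → TGA (Stop) — nonsense.
Codon 3: AGA (Arg) → TGA (Stop) — nonsense.
Codon 4: TCG (Ser) → GCG (Ala) — missense.
Codon 5: CTG (Leu) → CCG (Pro) — missense.
Codon 6: TGT (Cys) → GGT (Gly) — missense.
Codon 7: CCT (Pro) → GCT (Ala) — missense.
Synonymous: 0 of 7.

0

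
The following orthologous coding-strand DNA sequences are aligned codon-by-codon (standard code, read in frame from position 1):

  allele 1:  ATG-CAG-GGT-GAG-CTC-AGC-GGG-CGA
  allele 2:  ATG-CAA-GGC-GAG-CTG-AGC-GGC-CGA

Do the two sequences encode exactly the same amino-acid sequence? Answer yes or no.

yes

Codon 1: ATG Met / ATG Met — identical.
Codon 2: CAG Gln / CAA Gln — synonymous.
Codon 3: GGT Gly / GGC Gly — synonymous.
Codon 4: GAG Glu / GAG Glu — identical.
Codon 5: CTC Leu / CTG Leu — synonymous.
Codon 6: AGC Ser / AGC Ser — identical.
Codon 7: GGG Gly / GGC Gly — synonymous.
Codon 8: CGA Arg / CGA Arg — identical.
Nonsynonymous differences: 0 → same protein.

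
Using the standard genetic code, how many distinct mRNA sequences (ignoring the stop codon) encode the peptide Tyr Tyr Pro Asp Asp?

64

Tyr: 2 codons.
Tyr: 2 codons.
Pro: 4 codons.
Asp: 2 codons.
Asp: 2 codons.
2 × 2 × 4 × 2 × 2 = 64.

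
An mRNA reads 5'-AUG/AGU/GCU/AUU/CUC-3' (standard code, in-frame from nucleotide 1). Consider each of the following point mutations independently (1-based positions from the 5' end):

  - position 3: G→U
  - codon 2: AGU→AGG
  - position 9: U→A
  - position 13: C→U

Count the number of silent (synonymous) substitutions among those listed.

Codon 1: AUG (Met) → AUU (Ile) — missense.
Codon 2: AGU (Ser) → AGG (Arg) — missense.
Codon 3: GCU (Ala) → GCA (Ala) — synonymous.
Codon 5: CUC (Leu) → UUC (Phe) — missense.
Synonymous: 1 of 4.

1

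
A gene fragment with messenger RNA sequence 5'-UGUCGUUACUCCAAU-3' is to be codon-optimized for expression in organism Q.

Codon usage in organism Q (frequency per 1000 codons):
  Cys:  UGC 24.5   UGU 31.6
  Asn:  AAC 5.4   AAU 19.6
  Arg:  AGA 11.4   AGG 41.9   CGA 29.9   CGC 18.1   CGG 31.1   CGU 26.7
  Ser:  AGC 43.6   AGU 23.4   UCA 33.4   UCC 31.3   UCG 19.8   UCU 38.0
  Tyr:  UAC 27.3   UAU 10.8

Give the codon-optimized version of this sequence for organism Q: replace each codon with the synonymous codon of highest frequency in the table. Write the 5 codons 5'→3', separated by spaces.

UGU AGG UAC AGC AAU

Codon 1 (Cys): best is UGU at 31.6.
Codon 2 (Arg): best is AGG at 41.9.
Codon 3 (Tyr): best is UAC at 27.3.
Codon 4 (Ser): best is AGC at 43.6.
Codon 5 (Asn): best is AAU at 19.6.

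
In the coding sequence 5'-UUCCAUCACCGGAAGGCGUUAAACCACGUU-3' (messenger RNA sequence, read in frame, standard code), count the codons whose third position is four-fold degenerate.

Codon 1 UUC (Phe): third position 2-fold.
Codon 2 CAU (His): third position 2-fold.
Codon 3 CAC (His): third position 2-fold.
Codon 4 CGG (Arg): third position 4-fold.
Codon 5 AAG (Lys): third position 2-fold.
Codon 6 GCG (Ala): third position 4-fold.
Codon 7 UUA (Leu): third position 2-fold.
Codon 8 AAC (Asn): third position 2-fold.
Codon 9 CAC (His): third position 2-fold.
Codon 10 GUU (Val): third position 4-fold.
Four-fold degenerate third positions: 3.

3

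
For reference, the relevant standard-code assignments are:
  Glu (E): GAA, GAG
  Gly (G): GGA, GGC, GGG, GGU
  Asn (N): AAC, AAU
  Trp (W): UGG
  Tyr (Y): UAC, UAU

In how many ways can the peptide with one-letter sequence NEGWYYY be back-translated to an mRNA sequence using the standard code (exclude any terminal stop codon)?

Asn: 2 codons.
Glu: 2 codons.
Gly: 4 codons.
Trp: 1 codon.
Tyr: 2 codons.
Tyr: 2 codons.
Tyr: 2 codons.
2 × 2 × 4 × 1 × 2 × 2 × 2 = 128.

128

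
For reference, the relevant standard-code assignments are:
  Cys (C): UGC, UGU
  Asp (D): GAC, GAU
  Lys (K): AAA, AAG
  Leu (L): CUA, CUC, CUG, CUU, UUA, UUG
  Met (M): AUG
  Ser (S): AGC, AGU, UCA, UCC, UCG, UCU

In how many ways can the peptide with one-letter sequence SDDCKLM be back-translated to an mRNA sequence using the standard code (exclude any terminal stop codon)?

576

Ser: 6 codons.
Asp: 2 codons.
Asp: 2 codons.
Cys: 2 codons.
Lys: 2 codons.
Leu: 6 codons.
Met: 1 codon.
6 × 2 × 2 × 2 × 2 × 6 × 1 = 576.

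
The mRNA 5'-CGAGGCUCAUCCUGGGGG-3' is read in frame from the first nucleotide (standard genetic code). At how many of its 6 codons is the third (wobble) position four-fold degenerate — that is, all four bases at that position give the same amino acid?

5

Codon 1 CGA (Arg): third position 4-fold.
Codon 2 GGC (Gly): third position 4-fold.
Codon 3 UCA (Ser): third position 4-fold.
Codon 4 UCC (Ser): third position 4-fold.
Codon 5 UGG (Trp): third position 1-fold.
Codon 6 GGG (Gly): third position 4-fold.
Four-fold degenerate third positions: 5.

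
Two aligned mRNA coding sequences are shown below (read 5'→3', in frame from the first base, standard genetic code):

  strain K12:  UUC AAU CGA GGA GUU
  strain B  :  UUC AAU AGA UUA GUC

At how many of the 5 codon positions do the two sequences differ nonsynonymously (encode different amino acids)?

1

Codon 1: UUC Phe / UUC Phe — identical.
Codon 2: AAU Asn / AAU Asn — identical.
Codon 3: CGA Arg / AGA Arg — synonymous.
Codon 4: GGA Gly / UUA Leu — nonsynonymous.
Codon 5: GUU Val / GUC Val — synonymous.
Nonsynonymous differences: 1.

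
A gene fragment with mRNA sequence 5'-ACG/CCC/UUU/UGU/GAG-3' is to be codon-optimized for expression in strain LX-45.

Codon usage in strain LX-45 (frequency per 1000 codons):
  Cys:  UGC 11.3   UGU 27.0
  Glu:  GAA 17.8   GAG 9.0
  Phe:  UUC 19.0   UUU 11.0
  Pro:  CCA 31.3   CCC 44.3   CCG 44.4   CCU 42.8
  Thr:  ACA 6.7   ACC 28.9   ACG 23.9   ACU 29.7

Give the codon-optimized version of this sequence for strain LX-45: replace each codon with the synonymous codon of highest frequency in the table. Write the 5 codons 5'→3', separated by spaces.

ACU CCG UUC UGU GAA

Codon 1 (Thr): best is ACU at 29.7.
Codon 2 (Pro): best is CCG at 44.4.
Codon 3 (Phe): best is UUC at 19.0.
Codon 4 (Cys): best is UGU at 27.0.
Codon 5 (Glu): best is GAA at 17.8.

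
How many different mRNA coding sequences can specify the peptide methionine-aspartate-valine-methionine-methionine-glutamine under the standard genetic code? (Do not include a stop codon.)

Met: 1 codon.
Asp: 2 codons.
Val: 4 codons.
Met: 1 codon.
Met: 1 codon.
Gln: 2 codons.
1 × 2 × 4 × 1 × 1 × 2 = 16.

16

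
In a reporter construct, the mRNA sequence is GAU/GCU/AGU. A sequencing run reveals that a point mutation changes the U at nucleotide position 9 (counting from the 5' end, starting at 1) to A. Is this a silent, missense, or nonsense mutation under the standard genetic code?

missense

Position 9 falls in codon 3: AGU → Ser.
After the substitution the codon is AGA → Arg.
Ser ≠ Arg, so this is a missense mutation.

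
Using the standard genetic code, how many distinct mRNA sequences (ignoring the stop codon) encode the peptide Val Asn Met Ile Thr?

96

Val: 4 codons.
Asn: 2 codons.
Met: 1 codon.
Ile: 3 codons.
Thr: 4 codons.
4 × 2 × 1 × 3 × 4 = 96.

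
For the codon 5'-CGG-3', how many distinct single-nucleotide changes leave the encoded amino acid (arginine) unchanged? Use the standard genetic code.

Position 1: AGG → 1 synonymous.
Position 2: none → 0 synonymous.
Position 3: CGU, CGC, CGA → 3 synonymous.
Total: 1 + 0 + 3 = 4.

4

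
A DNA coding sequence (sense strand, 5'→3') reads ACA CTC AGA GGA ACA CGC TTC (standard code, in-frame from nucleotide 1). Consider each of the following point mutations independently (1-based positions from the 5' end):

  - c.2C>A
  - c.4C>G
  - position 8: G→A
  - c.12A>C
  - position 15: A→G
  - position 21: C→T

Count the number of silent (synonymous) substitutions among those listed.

3

Codon 1: ACA (Thr) → AAA (Lys) — missense.
Codon 2: CTC (Leu) → GTC (Val) — missense.
Codon 3: AGA (Arg) → AAA (Lys) — missense.
Codon 4: GGA (Gly) → GGC (Gly) — synonymous.
Codon 5: ACA (Thr) → ACG (Thr) — synonymous.
Codon 7: TTC (Phe) → TTT (Phe) — synonymous.
Synonymous: 3 of 6.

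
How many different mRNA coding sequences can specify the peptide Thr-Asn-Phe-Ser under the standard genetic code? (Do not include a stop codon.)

Thr: 4 codons.
Asn: 2 codons.
Phe: 2 codons.
Ser: 6 codons.
4 × 2 × 2 × 6 = 96.

96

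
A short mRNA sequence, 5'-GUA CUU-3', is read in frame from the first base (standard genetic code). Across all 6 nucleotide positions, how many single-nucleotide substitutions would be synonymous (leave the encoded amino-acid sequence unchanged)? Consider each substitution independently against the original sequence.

6

Codon 1 (GUA, Val): 3 synonymous substitutions.
Codon 2 (CUU, Leu): 3 synonymous substitutions.
Total: 3 + 3 = 6.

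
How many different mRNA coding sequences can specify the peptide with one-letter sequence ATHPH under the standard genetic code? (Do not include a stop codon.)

Ala: 4 codons.
Thr: 4 codons.
His: 2 codons.
Pro: 4 codons.
His: 2 codons.
4 × 4 × 2 × 4 × 2 = 256.

256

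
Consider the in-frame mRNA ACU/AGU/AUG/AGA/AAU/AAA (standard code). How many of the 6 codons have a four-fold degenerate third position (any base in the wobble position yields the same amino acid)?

Codon 1 ACU (Thr): third position 4-fold.
Codon 2 AGU (Ser): third position 2-fold.
Codon 3 AUG (Met): third position 1-fold.
Codon 4 AGA (Arg): third position 2-fold.
Codon 5 AAU (Asn): third position 2-fold.
Codon 6 AAA (Lys): third position 2-fold.
Four-fold degenerate third positions: 1.

1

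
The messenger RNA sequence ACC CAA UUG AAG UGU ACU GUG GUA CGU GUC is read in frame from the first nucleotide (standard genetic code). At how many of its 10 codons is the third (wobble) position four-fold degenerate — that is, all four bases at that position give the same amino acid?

Codon 1 ACC (Thr): third position 4-fold.
Codon 2 CAA (Gln): third position 2-fold.
Codon 3 UUG (Leu): third position 2-fold.
Codon 4 AAG (Lys): third position 2-fold.
Codon 5 UGU (Cys): third position 2-fold.
Codon 6 ACU (Thr): third position 4-fold.
Codon 7 GUG (Val): third position 4-fold.
Codon 8 GUA (Val): third position 4-fold.
Codon 9 CGU (Arg): third position 4-fold.
Codon 10 GUC (Val): third position 4-fold.
Four-fold degenerate third positions: 6.

6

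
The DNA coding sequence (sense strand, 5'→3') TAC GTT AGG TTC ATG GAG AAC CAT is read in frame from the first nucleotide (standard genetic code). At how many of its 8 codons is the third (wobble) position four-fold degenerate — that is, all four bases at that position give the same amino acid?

Codon 1 TAC (Tyr): third position 2-fold.
Codon 2 GTT (Val): third position 4-fold.
Codon 3 AGG (Arg): third position 2-fold.
Codon 4 TTC (Phe): third position 2-fold.
Codon 5 ATG (Met): third position 1-fold.
Codon 6 GAG (Glu): third position 2-fold.
Codon 7 AAC (Asn): third position 2-fold.
Codon 8 CAT (His): third position 2-fold.
Four-fold degenerate third positions: 1.

1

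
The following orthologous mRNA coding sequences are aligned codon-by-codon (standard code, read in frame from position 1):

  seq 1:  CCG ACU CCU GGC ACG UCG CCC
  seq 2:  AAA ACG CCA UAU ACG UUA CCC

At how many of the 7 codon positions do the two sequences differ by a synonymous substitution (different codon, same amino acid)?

Codon 1: CCG Pro / AAA Lys — nonsynonymous.
Codon 2: ACU Thr / ACG Thr — synonymous.
Codon 3: CCU Pro / CCA Pro — synonymous.
Codon 4: GGC Gly / UAU Tyr — nonsynonymous.
Codon 5: ACG Thr / ACG Thr — identical.
Codon 6: UCG Ser / UUA Leu — nonsynonymous.
Codon 7: CCC Pro / CCC Pro — identical.
Synonymous differences: 2.

2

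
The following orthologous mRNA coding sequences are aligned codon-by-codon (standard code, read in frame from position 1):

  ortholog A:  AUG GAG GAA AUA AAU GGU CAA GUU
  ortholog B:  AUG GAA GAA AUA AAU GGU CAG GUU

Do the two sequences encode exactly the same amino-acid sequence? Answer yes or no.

yes

Codon 1: AUG Met / AUG Met — identical.
Codon 2: GAG Glu / GAA Glu — synonymous.
Codon 3: GAA Glu / GAA Glu — identical.
Codon 4: AUA Ile / AUA Ile — identical.
Codon 5: AAU Asn / AAU Asn — identical.
Codon 6: GGU Gly / GGU Gly — identical.
Codon 7: CAA Gln / CAG Gln — synonymous.
Codon 8: GUU Val / GUU Val — identical.
Nonsynonymous differences: 0 → same protein.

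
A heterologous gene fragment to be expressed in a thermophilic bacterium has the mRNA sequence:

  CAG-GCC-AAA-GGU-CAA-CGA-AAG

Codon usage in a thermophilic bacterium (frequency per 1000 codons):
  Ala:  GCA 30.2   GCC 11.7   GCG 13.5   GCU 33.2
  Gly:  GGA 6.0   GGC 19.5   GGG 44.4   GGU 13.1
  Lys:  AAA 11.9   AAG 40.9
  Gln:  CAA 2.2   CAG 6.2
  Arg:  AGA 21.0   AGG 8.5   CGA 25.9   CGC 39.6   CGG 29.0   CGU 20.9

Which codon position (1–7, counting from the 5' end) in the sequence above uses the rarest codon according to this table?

5

Codon 1 CAG (Gln): 6.2 per 1000.
Codon 2 GCC (Ala): 11.7 per 1000.
Codon 3 AAA (Lys): 11.9 per 1000.
Codon 4 GGU (Gly): 13.1 per 1000.
Codon 5 CAA (Gln): 2.2 per 1000.
Codon 6 CGA (Arg): 25.9 per 1000.
Codon 7 AAG (Lys): 40.9 per 1000.
Lowest frequency is 2.2 at codon 5.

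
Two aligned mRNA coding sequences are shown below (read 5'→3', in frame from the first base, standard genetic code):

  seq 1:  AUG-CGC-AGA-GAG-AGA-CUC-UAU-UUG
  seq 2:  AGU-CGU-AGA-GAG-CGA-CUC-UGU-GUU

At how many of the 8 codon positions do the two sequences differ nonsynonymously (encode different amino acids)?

Codon 1: AUG Met / AGU Ser — nonsynonymous.
Codon 2: CGC Arg / CGU Arg — synonymous.
Codon 3: AGA Arg / AGA Arg — identical.
Codon 4: GAG Glu / GAG Glu — identical.
Codon 5: AGA Arg / CGA Arg — synonymous.
Codon 6: CUC Leu / CUC Leu — identical.
Codon 7: UAU Tyr / UGU Cys — nonsynonymous.
Codon 8: UUG Leu / GUU Val — nonsynonymous.
Nonsynonymous differences: 3.

3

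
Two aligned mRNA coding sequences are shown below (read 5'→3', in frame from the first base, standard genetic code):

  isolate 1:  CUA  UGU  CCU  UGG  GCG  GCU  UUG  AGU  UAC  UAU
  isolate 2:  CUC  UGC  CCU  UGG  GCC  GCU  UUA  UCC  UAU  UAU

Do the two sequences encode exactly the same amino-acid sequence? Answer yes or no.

yes

Codon 1: CUA Leu / CUC Leu — synonymous.
Codon 2: UGU Cys / UGC Cys — synonymous.
Codon 3: CCU Pro / CCU Pro — identical.
Codon 4: UGG Trp / UGG Trp — identical.
Codon 5: GCG Ala / GCC Ala — synonymous.
Codon 6: GCU Ala / GCU Ala — identical.
Codon 7: UUG Leu / UUA Leu — synonymous.
Codon 8: AGU Ser / UCC Ser — synonymous.
Codon 9: UAC Tyr / UAU Tyr — synonymous.
Codon 10: UAU Tyr / UAU Tyr — identical.
Nonsynonymous differences: 0 → same protein.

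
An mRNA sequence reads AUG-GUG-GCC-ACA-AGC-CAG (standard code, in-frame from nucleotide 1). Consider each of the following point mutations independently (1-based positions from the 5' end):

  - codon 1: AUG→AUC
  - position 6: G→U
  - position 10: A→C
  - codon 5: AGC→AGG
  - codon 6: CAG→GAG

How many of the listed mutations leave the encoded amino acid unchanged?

Codon 1: AUG (Met) → AUC (Ile) — missense.
Codon 2: GUG (Val) → GUU (Val) — synonymous.
Codon 4: ACA (Thr) → CCA (Pro) — missense.
Codon 5: AGC (Ser) → AGG (Arg) — missense.
Codon 6: CAG (Gln) → GAG (Glu) — missense.
Synonymous: 1 of 5.

1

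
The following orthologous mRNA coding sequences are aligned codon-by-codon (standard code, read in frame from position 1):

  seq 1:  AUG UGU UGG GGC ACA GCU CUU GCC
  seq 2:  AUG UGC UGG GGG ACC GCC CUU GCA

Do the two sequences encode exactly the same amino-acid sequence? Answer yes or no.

yes

Codon 1: AUG Met / AUG Met — identical.
Codon 2: UGU Cys / UGC Cys — synonymous.
Codon 3: UGG Trp / UGG Trp — identical.
Codon 4: GGC Gly / GGG Gly — synonymous.
Codon 5: ACA Thr / ACC Thr — synonymous.
Codon 6: GCU Ala / GCC Ala — synonymous.
Codon 7: CUU Leu / CUU Leu — identical.
Codon 8: GCC Ala / GCA Ala — synonymous.
Nonsynonymous differences: 0 → same protein.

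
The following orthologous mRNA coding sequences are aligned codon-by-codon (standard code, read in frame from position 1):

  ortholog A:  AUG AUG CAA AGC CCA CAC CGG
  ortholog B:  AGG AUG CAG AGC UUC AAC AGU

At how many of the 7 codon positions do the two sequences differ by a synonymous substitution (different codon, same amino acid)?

Codon 1: AUG Met / AGG Arg — nonsynonymous.
Codon 2: AUG Met / AUG Met — identical.
Codon 3: CAA Gln / CAG Gln — synonymous.
Codon 4: AGC Ser / AGC Ser — identical.
Codon 5: CCA Pro / UUC Phe — nonsynonymous.
Codon 6: CAC His / AAC Asn — nonsynonymous.
Codon 7: CGG Arg / AGU Ser — nonsynonymous.
Synonymous differences: 1.

1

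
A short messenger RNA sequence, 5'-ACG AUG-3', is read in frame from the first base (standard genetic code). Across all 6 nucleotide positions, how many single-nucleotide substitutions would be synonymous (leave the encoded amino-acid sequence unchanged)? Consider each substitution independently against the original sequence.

Codon 1 (ACG, Thr): 3 synonymous substitutions.
Codon 2 (AUG, Met): 0 synonymous substitutions.
Total: 3 + 0 = 3.

3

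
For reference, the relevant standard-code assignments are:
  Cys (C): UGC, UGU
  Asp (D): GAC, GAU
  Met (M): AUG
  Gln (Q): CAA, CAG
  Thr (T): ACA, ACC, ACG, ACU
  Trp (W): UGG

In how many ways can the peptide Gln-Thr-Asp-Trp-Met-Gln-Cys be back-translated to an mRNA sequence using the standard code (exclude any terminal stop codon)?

64

Gln: 2 codons.
Thr: 4 codons.
Asp: 2 codons.
Trp: 1 codon.
Met: 1 codon.
Gln: 2 codons.
Cys: 2 codons.
2 × 4 × 2 × 1 × 1 × 2 × 2 = 64.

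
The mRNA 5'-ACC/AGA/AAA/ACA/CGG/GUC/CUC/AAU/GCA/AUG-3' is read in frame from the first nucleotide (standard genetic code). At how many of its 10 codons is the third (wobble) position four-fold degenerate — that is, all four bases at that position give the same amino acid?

6

Codon 1 ACC (Thr): third position 4-fold.
Codon 2 AGA (Arg): third position 2-fold.
Codon 3 AAA (Lys): third position 2-fold.
Codon 4 ACA (Thr): third position 4-fold.
Codon 5 CGG (Arg): third position 4-fold.
Codon 6 GUC (Val): third position 4-fold.
Codon 7 CUC (Leu): third position 4-fold.
Codon 8 AAU (Asn): third position 2-fold.
Codon 9 GCA (Ala): third position 4-fold.
Codon 10 AUG (Met): third position 1-fold.
Four-fold degenerate third positions: 6.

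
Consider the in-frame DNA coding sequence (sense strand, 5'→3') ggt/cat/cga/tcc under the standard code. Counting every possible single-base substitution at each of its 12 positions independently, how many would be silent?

11

Codon 1 (GGT, Gly): 3 synonymous substitutions.
Codon 2 (CAT, His): 1 synonymous substitution.
Codon 3 (CGA, Arg): 4 synonymous substitutions.
Codon 4 (TCC, Ser): 3 synonymous substitutions.
Total: 3 + 1 + 4 + 3 = 11.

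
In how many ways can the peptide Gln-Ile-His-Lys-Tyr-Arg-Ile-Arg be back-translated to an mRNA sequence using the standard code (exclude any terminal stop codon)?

5184

Gln: 2 codons.
Ile: 3 codons.
His: 2 codons.
Lys: 2 codons.
Tyr: 2 codons.
Arg: 6 codons.
Ile: 3 codons.
Arg: 6 codons.
2 × 3 × 2 × 2 × 2 × 6 × 3 × 6 = 5184.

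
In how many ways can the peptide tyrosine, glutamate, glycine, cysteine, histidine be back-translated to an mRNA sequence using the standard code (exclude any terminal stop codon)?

Tyr: 2 codons.
Glu: 2 codons.
Gly: 4 codons.
Cys: 2 codons.
His: 2 codons.
2 × 2 × 4 × 2 × 2 = 64.

64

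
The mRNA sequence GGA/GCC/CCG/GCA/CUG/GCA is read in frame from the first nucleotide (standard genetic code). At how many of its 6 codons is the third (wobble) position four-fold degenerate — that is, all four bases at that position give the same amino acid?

Codon 1 GGA (Gly): third position 4-fold.
Codon 2 GCC (Ala): third position 4-fold.
Codon 3 CCG (Pro): third position 4-fold.
Codon 4 GCA (Ala): third position 4-fold.
Codon 5 CUG (Leu): third position 4-fold.
Codon 6 GCA (Ala): third position 4-fold.
Four-fold degenerate third positions: 6.

6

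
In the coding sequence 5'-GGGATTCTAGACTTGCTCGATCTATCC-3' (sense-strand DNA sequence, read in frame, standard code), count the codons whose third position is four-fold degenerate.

5

Codon 1 GGG (Gly): third position 4-fold.
Codon 2 ATT (Ile): third position 3-fold.
Codon 3 CTA (Leu): third position 4-fold.
Codon 4 GAC (Asp): third position 2-fold.
Codon 5 TTG (Leu): third position 2-fold.
Codon 6 CTC (Leu): third position 4-fold.
Codon 7 GAT (Asp): third position 2-fold.
Codon 8 CTA (Leu): third position 4-fold.
Codon 9 TCC (Ser): third position 4-fold.
Four-fold degenerate third positions: 5.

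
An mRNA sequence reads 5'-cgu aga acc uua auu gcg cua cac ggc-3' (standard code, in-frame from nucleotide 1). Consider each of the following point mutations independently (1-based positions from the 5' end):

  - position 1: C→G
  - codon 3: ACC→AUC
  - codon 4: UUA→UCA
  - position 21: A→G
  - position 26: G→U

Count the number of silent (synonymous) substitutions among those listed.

Codon 1: CGU (Arg) → GGU (Gly) — missense.
Codon 3: ACC (Thr) → AUC (Ile) — missense.
Codon 4: UUA (Leu) → UCA (Ser) — missense.
Codon 7: CUA (Leu) → CUG (Leu) — synonymous.
Codon 9: GGC (Gly) → GUC (Val) — missense.
Synonymous: 1 of 5.

1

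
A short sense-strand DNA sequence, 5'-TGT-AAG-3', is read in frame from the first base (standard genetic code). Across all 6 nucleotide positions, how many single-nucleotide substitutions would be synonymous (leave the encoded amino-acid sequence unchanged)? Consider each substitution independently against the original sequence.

2

Codon 1 (TGT, Cys): 1 synonymous substitution.
Codon 2 (AAG, Lys): 1 synonymous substitution.
Total: 1 + 1 = 2.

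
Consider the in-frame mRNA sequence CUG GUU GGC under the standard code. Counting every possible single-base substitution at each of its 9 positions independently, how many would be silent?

Codon 1 (CUG, Leu): 4 synonymous substitutions.
Codon 2 (GUU, Val): 3 synonymous substitutions.
Codon 3 (GGC, Gly): 3 synonymous substitutions.
Total: 4 + 3 + 3 = 10.

10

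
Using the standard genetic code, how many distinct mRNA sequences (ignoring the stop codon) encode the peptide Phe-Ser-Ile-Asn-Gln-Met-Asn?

Phe: 2 codons.
Ser: 6 codons.
Ile: 3 codons.
Asn: 2 codons.
Gln: 2 codons.
Met: 1 codon.
Asn: 2 codons.
2 × 6 × 3 × 2 × 2 × 1 × 2 = 288.

288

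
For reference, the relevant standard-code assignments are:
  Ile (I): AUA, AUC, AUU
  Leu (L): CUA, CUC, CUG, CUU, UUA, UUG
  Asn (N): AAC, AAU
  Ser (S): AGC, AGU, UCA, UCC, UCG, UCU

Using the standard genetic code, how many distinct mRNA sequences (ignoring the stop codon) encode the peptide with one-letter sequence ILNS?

Ile: 3 codons.
Leu: 6 codons.
Asn: 2 codons.
Ser: 6 codons.
3 × 6 × 2 × 6 = 216.

216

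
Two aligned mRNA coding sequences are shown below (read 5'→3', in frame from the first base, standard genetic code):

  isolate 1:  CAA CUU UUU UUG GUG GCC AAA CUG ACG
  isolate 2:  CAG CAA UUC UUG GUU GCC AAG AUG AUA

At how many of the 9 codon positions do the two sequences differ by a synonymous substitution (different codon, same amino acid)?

Codon 1: CAA Gln / CAG Gln — synonymous.
Codon 2: CUU Leu / CAA Gln — nonsynonymous.
Codon 3: UUU Phe / UUC Phe — synonymous.
Codon 4: UUG Leu / UUG Leu — identical.
Codon 5: GUG Val / GUU Val — synonymous.
Codon 6: GCC Ala / GCC Ala — identical.
Codon 7: AAA Lys / AAG Lys — synonymous.
Codon 8: CUG Leu / AUG Met — nonsynonymous.
Codon 9: ACG Thr / AUA Ile — nonsynonymous.
Synonymous differences: 4.

4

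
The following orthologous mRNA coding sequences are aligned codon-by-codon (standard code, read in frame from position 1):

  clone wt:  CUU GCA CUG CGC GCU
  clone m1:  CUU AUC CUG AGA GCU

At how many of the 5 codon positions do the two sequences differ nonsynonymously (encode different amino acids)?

Codon 1: CUU Leu / CUU Leu — identical.
Codon 2: GCA Ala / AUC Ile — nonsynonymous.
Codon 3: CUG Leu / CUG Leu — identical.
Codon 4: CGC Arg / AGA Arg — synonymous.
Codon 5: GCU Ala / GCU Ala — identical.
Nonsynonymous differences: 1.

1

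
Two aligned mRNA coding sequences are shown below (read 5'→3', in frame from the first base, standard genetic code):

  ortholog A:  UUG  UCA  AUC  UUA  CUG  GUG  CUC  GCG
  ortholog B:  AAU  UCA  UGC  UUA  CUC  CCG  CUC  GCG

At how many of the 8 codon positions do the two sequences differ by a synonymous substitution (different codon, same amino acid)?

1

Codon 1: UUG Leu / AAU Asn — nonsynonymous.
Codon 2: UCA Ser / UCA Ser — identical.
Codon 3: AUC Ile / UGC Cys — nonsynonymous.
Codon 4: UUA Leu / UUA Leu — identical.
Codon 5: CUG Leu / CUC Leu — synonymous.
Codon 6: GUG Val / CCG Pro — nonsynonymous.
Codon 7: CUC Leu / CUC Leu — identical.
Codon 8: GCG Ala / GCG Ala — identical.
Synonymous differences: 1.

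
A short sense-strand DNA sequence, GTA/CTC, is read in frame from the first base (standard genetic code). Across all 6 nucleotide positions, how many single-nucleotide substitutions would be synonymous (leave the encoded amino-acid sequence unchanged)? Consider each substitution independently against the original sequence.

6

Codon 1 (GTA, Val): 3 synonymous substitutions.
Codon 2 (CTC, Leu): 3 synonymous substitutions.
Total: 3 + 3 = 6.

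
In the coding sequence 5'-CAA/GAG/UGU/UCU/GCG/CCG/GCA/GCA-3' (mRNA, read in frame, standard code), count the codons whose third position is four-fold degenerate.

5

Codon 1 CAA (Gln): third position 2-fold.
Codon 2 GAG (Glu): third position 2-fold.
Codon 3 UGU (Cys): third position 2-fold.
Codon 4 UCU (Ser): third position 4-fold.
Codon 5 GCG (Ala): third position 4-fold.
Codon 6 CCG (Pro): third position 4-fold.
Codon 7 GCA (Ala): third position 4-fold.
Codon 8 GCA (Ala): third position 4-fold.
Four-fold degenerate third positions: 5.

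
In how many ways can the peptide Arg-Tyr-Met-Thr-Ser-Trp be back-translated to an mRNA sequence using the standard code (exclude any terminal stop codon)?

288

Arg: 6 codons.
Tyr: 2 codons.
Met: 1 codon.
Thr: 4 codons.
Ser: 6 codons.
Trp: 1 codon.
6 × 2 × 1 × 4 × 6 × 1 = 288.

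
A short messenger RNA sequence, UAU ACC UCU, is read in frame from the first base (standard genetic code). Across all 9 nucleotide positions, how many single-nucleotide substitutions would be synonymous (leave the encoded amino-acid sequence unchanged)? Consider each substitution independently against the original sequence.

7

Codon 1 (UAU, Tyr): 1 synonymous substitution.
Codon 2 (ACC, Thr): 3 synonymous substitutions.
Codon 3 (UCU, Ser): 3 synonymous substitutions.
Total: 1 + 3 + 3 = 7.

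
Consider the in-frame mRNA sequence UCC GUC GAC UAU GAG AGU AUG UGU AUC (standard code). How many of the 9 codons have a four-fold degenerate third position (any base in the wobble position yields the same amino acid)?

2

Codon 1 UCC (Ser): third position 4-fold.
Codon 2 GUC (Val): third position 4-fold.
Codon 3 GAC (Asp): third position 2-fold.
Codon 4 UAU (Tyr): third position 2-fold.
Codon 5 GAG (Glu): third position 2-fold.
Codon 6 AGU (Ser): third position 2-fold.
Codon 7 AUG (Met): third position 1-fold.
Codon 8 UGU (Cys): third position 2-fold.
Codon 9 AUC (Ile): third position 3-fold.
Four-fold degenerate third positions: 2.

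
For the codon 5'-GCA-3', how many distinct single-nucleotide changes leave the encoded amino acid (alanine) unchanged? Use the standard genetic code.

3

Position 1: none → 0 synonymous.
Position 2: none → 0 synonymous.
Position 3: GCU, GCC, GCG → 3 synonymous.
Total: 0 + 0 + 3 = 3.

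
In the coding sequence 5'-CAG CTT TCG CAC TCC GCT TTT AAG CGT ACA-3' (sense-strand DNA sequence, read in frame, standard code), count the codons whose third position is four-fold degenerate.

Codon 1 CAG (Gln): third position 2-fold.
Codon 2 CTT (Leu): third position 4-fold.
Codon 3 TCG (Ser): third position 4-fold.
Codon 4 CAC (His): third position 2-fold.
Codon 5 TCC (Ser): third position 4-fold.
Codon 6 GCT (Ala): third position 4-fold.
Codon 7 TTT (Phe): third position 2-fold.
Codon 8 AAG (Lys): third position 2-fold.
Codon 9 CGT (Arg): third position 4-fold.
Codon 10 ACA (Thr): third position 4-fold.
Four-fold degenerate third positions: 6.

6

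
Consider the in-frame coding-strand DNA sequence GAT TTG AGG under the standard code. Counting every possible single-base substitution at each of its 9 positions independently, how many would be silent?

5

Codon 1 (GAT, Asp): 1 synonymous substitution.
Codon 2 (TTG, Leu): 2 synonymous substitutions.
Codon 3 (AGG, Arg): 2 synonymous substitutions.
Total: 1 + 2 + 2 = 5.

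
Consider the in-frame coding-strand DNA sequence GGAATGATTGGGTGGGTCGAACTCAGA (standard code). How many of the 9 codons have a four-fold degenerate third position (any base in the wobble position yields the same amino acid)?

Codon 1 GGA (Gly): third position 4-fold.
Codon 2 ATG (Met): third position 1-fold.
Codon 3 ATT (Ile): third position 3-fold.
Codon 4 GGG (Gly): third position 4-fold.
Codon 5 TGG (Trp): third position 1-fold.
Codon 6 GTC (Val): third position 4-fold.
Codon 7 GAA (Glu): third position 2-fold.
Codon 8 CTC (Leu): third position 4-fold.
Codon 9 AGA (Arg): third position 2-fold.
Four-fold degenerate third positions: 4.

4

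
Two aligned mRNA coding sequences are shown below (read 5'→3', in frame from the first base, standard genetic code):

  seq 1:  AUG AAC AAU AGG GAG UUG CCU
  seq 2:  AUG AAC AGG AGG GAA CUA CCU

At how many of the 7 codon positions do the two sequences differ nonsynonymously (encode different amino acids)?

1

Codon 1: AUG Met / AUG Met — identical.
Codon 2: AAC Asn / AAC Asn — identical.
Codon 3: AAU Asn / AGG Arg — nonsynonymous.
Codon 4: AGG Arg / AGG Arg — identical.
Codon 5: GAG Glu / GAA Glu — synonymous.
Codon 6: UUG Leu / CUA Leu — synonymous.
Codon 7: CCU Pro / CCU Pro — identical.
Nonsynonymous differences: 1.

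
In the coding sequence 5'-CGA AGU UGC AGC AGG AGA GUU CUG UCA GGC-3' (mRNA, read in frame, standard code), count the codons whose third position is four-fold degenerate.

Codon 1 CGA (Arg): third position 4-fold.
Codon 2 AGU (Ser): third position 2-fold.
Codon 3 UGC (Cys): third position 2-fold.
Codon 4 AGC (Ser): third position 2-fold.
Codon 5 AGG (Arg): third position 2-fold.
Codon 6 AGA (Arg): third position 2-fold.
Codon 7 GUU (Val): third position 4-fold.
Codon 8 CUG (Leu): third position 4-fold.
Codon 9 UCA (Ser): third position 4-fold.
Codon 10 GGC (Gly): third position 4-fold.
Four-fold degenerate third positions: 5.

5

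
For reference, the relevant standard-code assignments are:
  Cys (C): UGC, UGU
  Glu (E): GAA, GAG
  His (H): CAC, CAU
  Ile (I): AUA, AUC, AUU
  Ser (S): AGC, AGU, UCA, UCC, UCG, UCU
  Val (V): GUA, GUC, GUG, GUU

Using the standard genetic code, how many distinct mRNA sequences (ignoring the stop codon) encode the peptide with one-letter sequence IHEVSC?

Ile: 3 codons.
His: 2 codons.
Glu: 2 codons.
Val: 4 codons.
Ser: 6 codons.
Cys: 2 codons.
3 × 2 × 2 × 4 × 6 × 2 = 576.

576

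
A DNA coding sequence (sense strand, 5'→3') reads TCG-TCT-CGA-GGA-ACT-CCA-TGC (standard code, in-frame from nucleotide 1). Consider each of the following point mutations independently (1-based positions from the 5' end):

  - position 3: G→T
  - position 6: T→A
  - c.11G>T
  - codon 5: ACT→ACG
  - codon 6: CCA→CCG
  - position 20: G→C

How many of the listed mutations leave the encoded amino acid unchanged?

4

Codon 1: TCG (Ser) → TCT (Ser) — synonymous.
Codon 2: TCT (Ser) → TCA (Ser) — synonymous.
Codon 4: GGA (Gly) → GTA (Val) — missense.
Codon 5: ACT (Thr) → ACG (Thr) — synonymous.
Codon 6: CCA (Pro) → CCG (Pro) — synonymous.
Codon 7: TGC (Cys) → TCC (Ser) — missense.
Synonymous: 4 of 6.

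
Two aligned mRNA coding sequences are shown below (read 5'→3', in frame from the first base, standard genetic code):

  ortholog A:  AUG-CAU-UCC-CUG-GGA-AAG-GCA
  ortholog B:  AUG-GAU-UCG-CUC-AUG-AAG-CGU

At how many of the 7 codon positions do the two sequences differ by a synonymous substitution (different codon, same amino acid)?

Codon 1: AUG Met / AUG Met — identical.
Codon 2: CAU His / GAU Asp — nonsynonymous.
Codon 3: UCC Ser / UCG Ser — synonymous.
Codon 4: CUG Leu / CUC Leu — synonymous.
Codon 5: GGA Gly / AUG Met — nonsynonymous.
Codon 6: AAG Lys / AAG Lys — identical.
Codon 7: GCA Ala / CGU Arg — nonsynonymous.
Synonymous differences: 2.

2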